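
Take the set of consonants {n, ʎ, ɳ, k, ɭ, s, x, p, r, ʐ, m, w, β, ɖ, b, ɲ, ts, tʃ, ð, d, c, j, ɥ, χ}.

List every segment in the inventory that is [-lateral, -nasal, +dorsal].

The [-lateral] segments are /n, ɳ, k, s, x, p, r, ʐ, m, w, β, ɖ, b, ɲ, ts, tʃ, ð, d, c, j, ɥ, χ/.
Intersecting with [-nasal] gives /k, s, x, p, r, ʐ, w, β, ɖ, b, ts, tʃ, ð, d, c, j, ɥ, χ/.
Within that set, [+dorsal] leaves /k, x, w, c, j, ɥ, χ/.

k, x, w, c, j, ɥ, χ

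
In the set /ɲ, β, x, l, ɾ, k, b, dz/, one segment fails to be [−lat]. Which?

/x, ɾ, b, ɲ, dz, k, β/ are all [−lateral]; /l/ (alveolar lateral approximant) is [+lateral].

l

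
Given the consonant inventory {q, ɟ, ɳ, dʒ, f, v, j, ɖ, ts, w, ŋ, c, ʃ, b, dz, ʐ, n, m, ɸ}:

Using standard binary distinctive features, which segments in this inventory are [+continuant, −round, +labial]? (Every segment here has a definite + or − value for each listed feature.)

Checking each segment against [+continuant], [−round], [+labial]: /f/ (voiceless labiodental fricative), /v/ (voiced labiodental fricative), /ɸ/ (voiceless bilabial fricative) satisfy every feature; every other segment in the inventory fails at least one.

f, v, ɸ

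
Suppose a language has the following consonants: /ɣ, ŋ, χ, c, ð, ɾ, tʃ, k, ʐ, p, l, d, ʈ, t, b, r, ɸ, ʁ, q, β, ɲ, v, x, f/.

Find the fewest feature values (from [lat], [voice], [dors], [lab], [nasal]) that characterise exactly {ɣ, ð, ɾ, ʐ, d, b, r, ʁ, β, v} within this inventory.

[+voice, −nasal, −lat]

The class [+voice], [−nasal], [−lateral] has exactly /ɣ, ð, ɾ, ʐ, d, b, r, ʁ, β, v/ as its extension in this inventory. No smaller conjunction from the listed features achieves this: [−nasal, −lateral] alone would also admit /χ, c, tʃ, k, …/; [+voice, −lateral] alone would also admit /ŋ, ɲ/; [+voice, −nasal] alone would also admit /l/; and checking the remaining two-feature bundles turns up none with this extension.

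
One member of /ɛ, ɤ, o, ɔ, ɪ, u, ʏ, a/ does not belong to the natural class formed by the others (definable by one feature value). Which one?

a

/ɛ, o, ɪ, ɤ, ʏ, ɔ, u/ are all [−low], but /a/ (low unrounded vowel) is [+low]. No other single segment can be removed to leave a set sharing one feature value that the removed segment lacks, so /a/ is the odd one out.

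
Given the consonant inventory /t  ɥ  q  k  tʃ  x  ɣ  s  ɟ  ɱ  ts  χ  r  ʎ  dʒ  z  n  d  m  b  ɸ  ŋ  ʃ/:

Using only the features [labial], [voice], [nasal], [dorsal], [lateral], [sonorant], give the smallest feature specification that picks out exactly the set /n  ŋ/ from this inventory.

Every target segment is [+nasal], [−labial]; each remaining inventory member fails at least one of these. Each conjunct is needed — [−labial] alone would also admit /t, q, k, tʃ, …/; [+nasal] alone would also admit /ɱ, m/ — and no other single listed feature has exactly this extension, so two is the minimum.

[+nasal, −labial]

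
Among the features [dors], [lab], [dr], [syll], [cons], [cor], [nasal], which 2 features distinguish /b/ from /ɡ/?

[labial], [dorsal]

/b/ (voiced bilabial stop) and /ɡ/ (voiced velar stop) agree on [−delayed release], [−syllabic], [+consonantal], [−coronal], [−nasal]. They differ on [labial] (/b/ [+], /ɡ/ [−]), [dorsal] (/b/ [−], /ɡ/ [+]).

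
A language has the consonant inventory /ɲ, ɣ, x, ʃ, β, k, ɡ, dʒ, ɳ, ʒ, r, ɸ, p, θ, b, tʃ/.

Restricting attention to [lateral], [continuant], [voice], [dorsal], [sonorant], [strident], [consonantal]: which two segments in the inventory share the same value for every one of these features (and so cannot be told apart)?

θ, ɸ

On the given features, /θ/ and /ɸ/ have an identical profile: [-lateral], [+continuant], [-voice], [-dorsal], [-sonorant], [-strident], [+consonantal]. No other two segments in the inventory coincide on all 7 features. (They do differ in [labial] and [coronal], which are not among the given features.)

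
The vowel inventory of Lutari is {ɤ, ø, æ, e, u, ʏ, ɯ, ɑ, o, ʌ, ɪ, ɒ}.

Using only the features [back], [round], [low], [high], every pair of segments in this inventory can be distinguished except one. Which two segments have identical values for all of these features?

ʌ, ɤ

On the given features, /ʌ/ and /ɤ/ have an identical profile: [+back], [−round], [−low], [−high]. No other two segments in the inventory coincide on all 4 features. (They do differ in [tense], which is not among the given features.)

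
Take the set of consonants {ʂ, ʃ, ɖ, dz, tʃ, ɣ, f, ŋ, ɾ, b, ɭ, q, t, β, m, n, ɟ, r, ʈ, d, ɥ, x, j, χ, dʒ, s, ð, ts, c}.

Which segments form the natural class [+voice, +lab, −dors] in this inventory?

Checking each segment against [+voice], [+labial], [−dorsal]: /b/ (voiced bilabial stop), /β/ (voiced bilabial fricative), /m/ (bilabial nasal) satisfy every feature; every other segment in the inventory fails at least one.

b, β, m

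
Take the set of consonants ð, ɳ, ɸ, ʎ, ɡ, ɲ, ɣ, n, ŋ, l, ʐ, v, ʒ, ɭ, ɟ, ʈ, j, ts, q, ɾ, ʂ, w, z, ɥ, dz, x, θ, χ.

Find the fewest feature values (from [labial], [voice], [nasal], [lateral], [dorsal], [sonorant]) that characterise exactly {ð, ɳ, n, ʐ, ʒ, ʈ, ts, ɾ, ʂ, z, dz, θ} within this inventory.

[-lateral, -labial, -dorsal]

/ð, ɳ, n, ʐ, ʒ, ʈ, ts, ɾ, ʂ, z, dz, θ/ are all [-lateral], [-labial], [-dorsal], and no other segment in the inventory matches all three values. Dropping any one of them over-generates: [-labial, -dorsal] alone would also admit /l, ɭ/; [-lateral, -dorsal] alone would also admit /ɸ, v/; [-lateral, -labial] alone would also admit /ɡ, ɲ, ɣ, ŋ, …/. No other combination of two listed features picks out exactly this set either, so fewer than three features will not do.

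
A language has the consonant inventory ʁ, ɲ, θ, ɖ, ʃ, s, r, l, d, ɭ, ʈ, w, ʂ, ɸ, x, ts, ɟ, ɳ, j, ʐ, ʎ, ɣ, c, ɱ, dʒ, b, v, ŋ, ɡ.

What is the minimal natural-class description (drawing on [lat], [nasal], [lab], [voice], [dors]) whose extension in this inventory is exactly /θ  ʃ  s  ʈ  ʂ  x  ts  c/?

The class [−voice], [−labial] has exactly /θ, ʃ, s, ʈ, ʂ, x, ts, c/ as its extension in this inventory. No smaller conjunction from the listed features achieves this: [−labial] alone would also admit /ʁ, ɲ, ɖ, r, …/; [−voice] alone would also admit /ɸ/; and checking the remaining single features turns up none with this extension.

[−voice, −lab]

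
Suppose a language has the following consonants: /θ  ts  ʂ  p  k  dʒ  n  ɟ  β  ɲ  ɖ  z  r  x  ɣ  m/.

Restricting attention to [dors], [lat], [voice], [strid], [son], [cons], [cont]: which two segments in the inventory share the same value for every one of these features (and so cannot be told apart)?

Both /m/ and /n/ are [-dorsal], [-lateral], [+voice], [-strident], [+sonorant], [+consonantal], [-continuant]. Since the list omits [labial] and [coronal] — which do distinguish the bilabial nasal from the alveolar nasal — this pair collapses; all other pairs remain distinct.

m, n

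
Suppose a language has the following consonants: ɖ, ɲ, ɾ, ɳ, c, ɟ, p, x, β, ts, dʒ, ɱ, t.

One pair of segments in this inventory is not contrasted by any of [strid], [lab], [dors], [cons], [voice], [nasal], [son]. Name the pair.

c, x

/c/ (voiceless palatal stop) and /x/ (voiceless velar fricative) are both [-strident], [-labial], [+dorsal], [+consonantal], [-voice], [-nasal], [-sonorant], so none of the listed features separates them. (They do differ in [continuant] and [back], which are not among the given features.) Every other pair in the inventory differs on at least one listed feature.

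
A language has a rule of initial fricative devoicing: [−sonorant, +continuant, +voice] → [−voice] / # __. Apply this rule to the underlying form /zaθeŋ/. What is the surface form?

[saθeŋ]

The only segment in the rule's environment that also matches [−sonorant, +continuant, +voice] is /z/. Applying [−voice] turns the voiced alveolar fricative into /s/ (voiceless alveolar fricative), giving [saθeŋ].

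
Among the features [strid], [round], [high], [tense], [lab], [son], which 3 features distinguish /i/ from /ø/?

/i/ is the high front unrounded tense vowel and /ø/ is the mid front rounded tense vowel. Both are [−strident], [+tense], [+sonorant]. /i/ is [−labial] while /ø/ is [+labial]; /i/ is [−round] while /ø/ is [+round]; /i/ is [+high] while /ø/ is [−high], so the distinguishing features are [labial], [round], [high].

[labial], [round], [high]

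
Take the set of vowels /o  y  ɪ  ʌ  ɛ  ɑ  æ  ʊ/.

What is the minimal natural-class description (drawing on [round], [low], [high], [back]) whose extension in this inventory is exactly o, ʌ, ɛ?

/o, ʌ, ɛ/ are all [-high], [-low], and no other segment in the inventory matches both values. Dropping any one of them over-generates: [-low] alone would also admit /y, ɪ, ʊ/; [-high] alone would also admit /ɑ, æ/. No other single listed feature picks out exactly this set either, so fewer than two features will not do.

[-high, -low]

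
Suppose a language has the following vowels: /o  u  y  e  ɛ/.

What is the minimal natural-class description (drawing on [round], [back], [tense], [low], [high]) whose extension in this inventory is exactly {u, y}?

[+high]

Every target segment is [+high] and no other inventory member is, so one feature is enough.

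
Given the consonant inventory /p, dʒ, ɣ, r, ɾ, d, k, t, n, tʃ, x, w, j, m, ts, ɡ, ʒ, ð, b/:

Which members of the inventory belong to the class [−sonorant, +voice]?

Checking each segment against [−sonorant], [+voice]: /dʒ/ (voiced postalveolar affricate), /ɣ/ (voiced velar fricative), /d/ (voiced alveolar stop), /ɡ/ (voiced velar stop), /ʒ/ (voiced postalveolar fricative), /ð/ (voiced dental fricative), among others, satisfy every feature; every other segment in the inventory fails at least one.

dʒ, ɣ, d, ɡ, ʒ, ð, b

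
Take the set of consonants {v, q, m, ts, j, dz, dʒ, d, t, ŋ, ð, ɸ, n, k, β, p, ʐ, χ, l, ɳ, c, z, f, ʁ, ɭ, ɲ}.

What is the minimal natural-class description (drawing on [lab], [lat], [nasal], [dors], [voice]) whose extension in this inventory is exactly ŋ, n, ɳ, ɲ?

The class [+nasal], [−labial] has exactly /ŋ, n, ɳ, ɲ/ as its extension in this inventory. No smaller conjunction from the listed features achieves this: [−labial] alone would also admit /q, ts, j, dz, …/; [+nasal] alone would also admit /m/; and checking the remaining single features turns up none with this extension.

[+nasal, −lab]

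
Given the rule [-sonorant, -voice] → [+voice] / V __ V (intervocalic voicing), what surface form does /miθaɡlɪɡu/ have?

[miðaɡlɪɡu]

Only /θ/ occurs between two vowels (/i/ __ /a/) and matches the structural description. It is a voiceless dental fricative, so [-sonorant, -voice] holds; changing it to [+voice] with all other features held fixed yields /ð/ (voiced dental fricative). No other segment meets both the structural description and the environment, so the output is [miðaɡlɪɡu].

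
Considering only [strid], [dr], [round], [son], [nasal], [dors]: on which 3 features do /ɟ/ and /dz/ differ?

[strident], [delayed release], [dorsal]

/ɟ/ (voiced palatal stop) and /dz/ (voiced alveolar affricate) agree on [-round], [-sonorant], [-nasal]. They differ on [strident] (/ɟ/ [-], /dz/ [+]), [delayed release] (/ɟ/ [-], /dz/ [+]), [dorsal] (/ɟ/ [+], /dz/ [-]).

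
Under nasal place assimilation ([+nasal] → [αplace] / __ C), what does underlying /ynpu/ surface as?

The only nasal preceding a consonant is /n/ before /p/. /p/ is [+labial], so /n/ → /m/, giving [ympu].

[ympu]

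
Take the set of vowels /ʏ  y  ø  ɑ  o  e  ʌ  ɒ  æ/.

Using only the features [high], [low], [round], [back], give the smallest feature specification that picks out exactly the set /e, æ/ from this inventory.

The class [−back], [−round] has exactly /e, æ/ as its extension in this inventory. No smaller conjunction from the listed features achieves this: [−round] alone would also admit /ɑ, ʌ/; [−back] alone would also admit /ʏ, y, ø/; and checking the remaining single features turns up none with this extension.

[−back, −round]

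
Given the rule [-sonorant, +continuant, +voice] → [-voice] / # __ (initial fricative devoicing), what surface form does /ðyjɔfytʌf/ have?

/ð/ satisfies [-sonorant, +continuant, +voice] and sits in # __. The [-voice] counterpart of the voiced dental fricative is /θ/. Other segments in /ðyjɔfytʌf/ either fail the structural description or are not in the environment, so the surface form is [θyjɔfytʌf].

[θyjɔfytʌf]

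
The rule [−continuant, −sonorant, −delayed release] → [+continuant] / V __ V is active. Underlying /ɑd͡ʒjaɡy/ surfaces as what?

[ɑd͡ʒjaɣy]

The only segment in the rule's environment that also matches [−continuant, −sonorant, −delayed release] is /ɡ/. Applying [+continuant] turns the voiced velar stop into /ɣ/ (voiced velar fricative), giving [ɑd͡ʒjaɣy].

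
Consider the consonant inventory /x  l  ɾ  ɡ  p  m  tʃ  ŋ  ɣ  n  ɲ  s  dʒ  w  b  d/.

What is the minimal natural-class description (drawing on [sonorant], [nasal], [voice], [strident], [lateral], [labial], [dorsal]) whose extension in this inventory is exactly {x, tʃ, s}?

[−voice, −labial]

The class [−voice], [−labial] has exactly /x, tʃ, s/ as its extension in this inventory. No smaller conjunction from the listed features achieves this: [−labial] alone would also admit /l, ɾ, ɡ, ŋ, …/; [−voice] alone would also admit /p/; and checking the remaining single features turns up none with this extension.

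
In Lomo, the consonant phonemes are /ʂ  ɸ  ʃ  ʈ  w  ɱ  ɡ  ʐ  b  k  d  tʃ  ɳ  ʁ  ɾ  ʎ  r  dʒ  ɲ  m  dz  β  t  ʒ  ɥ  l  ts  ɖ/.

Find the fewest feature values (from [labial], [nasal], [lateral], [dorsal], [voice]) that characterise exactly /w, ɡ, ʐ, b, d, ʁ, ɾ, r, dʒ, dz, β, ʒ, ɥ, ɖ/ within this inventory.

Every target segment is [+voice], [−nasal], [−lateral]; each remaining inventory member fails at least one of these. Each conjunct is needed — [−nasal, −lateral] alone would also admit /ʂ, ɸ, ʃ, ʈ, …/; [+voice, −lateral] alone would also admit /ɱ, ɳ, ɲ, m/; [+voice, −nasal] alone would also admit /ʎ, l/ — and no other combination of two listed features has exactly this extension, so three is the minimum.

[+voice, −nasal, −lateral]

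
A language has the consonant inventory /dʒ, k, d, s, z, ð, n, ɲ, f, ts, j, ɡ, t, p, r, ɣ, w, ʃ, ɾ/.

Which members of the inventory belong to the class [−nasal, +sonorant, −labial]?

j, r, ɾ

Checking each segment against [−nasal], [+sonorant], [−labial]: /j/ (palatal glide), /r/ (alveolar trill), /ɾ/ (alveolar tap) satisfy every feature; every other segment in the inventory fails at least one.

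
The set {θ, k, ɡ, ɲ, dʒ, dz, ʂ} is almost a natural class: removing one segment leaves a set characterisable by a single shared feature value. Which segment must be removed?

ɲ

[sonorant] (equivalently [nasal]) groups all but one: /θ, k, ʂ, ɡ, dz, dʒ/ share [−sonorant] while /ɲ/ (palatal nasal) alone is [+sonorant]. Removing any other segment would not leave a single-feature class that excludes it.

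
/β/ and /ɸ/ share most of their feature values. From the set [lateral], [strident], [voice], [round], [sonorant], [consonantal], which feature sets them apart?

[voice]

The two segments share [-lateral], [-strident], [-round], [-sonorant], [+consonantal]. The only feature from the list on which they differ: /β/ is [+voice] while /ɸ/ is [-voice].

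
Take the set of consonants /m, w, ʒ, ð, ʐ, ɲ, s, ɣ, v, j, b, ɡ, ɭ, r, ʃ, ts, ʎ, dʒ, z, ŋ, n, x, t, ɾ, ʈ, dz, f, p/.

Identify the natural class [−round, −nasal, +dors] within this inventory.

Among the inventory, the [−round] segments are /m, ʒ, ð, ʐ, ɲ, s, ɣ, v, j, b, ɡ, ɭ, r, ʃ, ts, ʎ, dʒ, z, ŋ, n, x, t, ɾ, ʈ, dz, f, p/.
Among these, [−nasal] gives /ʒ, ð, ʐ, s, ɣ, v, j, b, ɡ, ɭ, r, ʃ, ts, ʎ, dʒ, z, x, t, ɾ, ʈ, dz, f, p/.
Of those, [+dorsal] leaves /ɣ, j, ɡ, ʎ, x/.

ɣ, j, ɡ, ʎ, x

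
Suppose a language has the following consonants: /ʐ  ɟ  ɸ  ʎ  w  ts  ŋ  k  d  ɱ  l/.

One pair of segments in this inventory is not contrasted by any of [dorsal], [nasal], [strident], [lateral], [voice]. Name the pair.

w, ɟ

Both /w/ and /ɟ/ are [+dorsal], [-nasal], [-strident], [-lateral], [+voice]. Since the list omits [sonorant], [continuant], [labial], [round] and [back] — which do distinguish the labial-velar glide from the voiced palatal stop — this pair collapses; all other pairs remain distinct.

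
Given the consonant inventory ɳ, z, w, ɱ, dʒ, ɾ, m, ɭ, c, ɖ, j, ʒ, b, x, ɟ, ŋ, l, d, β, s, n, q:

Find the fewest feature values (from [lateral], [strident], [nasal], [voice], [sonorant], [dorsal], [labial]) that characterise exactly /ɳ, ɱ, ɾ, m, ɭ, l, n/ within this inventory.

/ɳ, ɱ, ɾ, m, ɭ, l, n/ are all [+sonorant], [−dorsal], and no other segment in the inventory matches both values. Dropping any one of them over-generates: [−dorsal] alone would also admit /z, dʒ, ɖ, ʒ, …/; [+sonorant] alone would also admit /w, j, ŋ/. No other single listed feature picks out exactly this set either, so fewer than two features will not do.

[+sonorant, −dorsal]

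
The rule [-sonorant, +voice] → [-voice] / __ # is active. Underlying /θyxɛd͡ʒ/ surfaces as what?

[θyxɛt͡ʃ]

Only the final segment /d͡ʒ/ is both word-final and matches the structural description. It is a voiced postalveolar affricate, so [-sonorant, +voice] holds; changing it to [-voice] with all other features held fixed yields /t͡ʃ/ (voiceless postalveolar affricate). No other segment meets both the structural description and the environment, so the output is [θyxɛt͡ʃ].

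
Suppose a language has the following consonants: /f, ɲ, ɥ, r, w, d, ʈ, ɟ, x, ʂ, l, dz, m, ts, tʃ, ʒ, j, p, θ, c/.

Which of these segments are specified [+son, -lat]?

Eliminate segments failing any feature: /f, d, ʈ, ɟ, x, ʂ, dz, ts, tʃ, ʒ, p, θ, c/ are [-sonorant]; /l/ is [+lateral]. The remaining /ɲ, ɥ, r, w, m, j/ satisfy [+sonorant], [-lateral].

ɲ, ɥ, r, w, m, j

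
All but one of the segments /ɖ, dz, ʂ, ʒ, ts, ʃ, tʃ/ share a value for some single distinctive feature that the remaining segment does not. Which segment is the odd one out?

[strident] groups all but one: /ʃ, ʂ, ts, tʃ, ʒ, dz/ share [+strident] while /ɖ/ (voiced retroflex stop) alone is [-strident]. Removing any other segment would not leave a single-feature class that excludes it.

ɖ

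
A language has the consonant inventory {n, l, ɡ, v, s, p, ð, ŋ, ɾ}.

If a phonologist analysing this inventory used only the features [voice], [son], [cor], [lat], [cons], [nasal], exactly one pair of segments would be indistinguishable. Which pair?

v, ɡ

Both /v/ and /ɡ/ are [+voice], [−sonorant], [−coronal], [−lateral], [+consonantal], [−nasal]. Since the list omits [continuant], [labial] and [dorsal] — which do distinguish the voiced labiodental fricative from the voiced velar stop — this pair collapses; all other pairs remain distinct.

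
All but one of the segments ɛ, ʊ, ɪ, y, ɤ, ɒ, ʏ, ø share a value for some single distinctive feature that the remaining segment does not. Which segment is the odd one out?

ɒ

The remaining segments after removing /ɒ/ share [-low]; /ɒ/ (low back rounded vowel) is [+low]. For every other candidate removal, the leftover set fails to share any single feature value that the removed segment lacks.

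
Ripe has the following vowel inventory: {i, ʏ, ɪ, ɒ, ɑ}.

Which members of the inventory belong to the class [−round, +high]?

i, ɪ

First, the [−round] segments are /i, ɪ, ɑ/.
Within that set, [+high] leaves /i, ɪ/.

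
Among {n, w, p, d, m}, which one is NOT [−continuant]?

w

Every segment except /w/ is [−continuant]. /w/ (labial-velar glide) is [+continuant], so it is the exception.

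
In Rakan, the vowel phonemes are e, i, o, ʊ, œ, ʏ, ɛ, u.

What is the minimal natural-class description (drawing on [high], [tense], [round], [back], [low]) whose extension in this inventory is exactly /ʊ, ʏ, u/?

/ʊ, ʏ, u/ are all [+high], [+round], and no other segment in the inventory matches both values. Dropping any one of them over-generates: [+round] alone would also admit /o, œ/; [+high] alone would also admit /i/. No other single listed feature picks out exactly this set either, so fewer than two features will not do.

[+high, +round]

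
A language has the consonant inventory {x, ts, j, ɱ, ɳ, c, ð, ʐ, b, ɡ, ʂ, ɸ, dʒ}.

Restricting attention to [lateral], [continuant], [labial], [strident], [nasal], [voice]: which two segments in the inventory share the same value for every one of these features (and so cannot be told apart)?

j, ð

/j/ (palatal glide) and /ð/ (voiced dental fricative) are both [−lateral], [+continuant], [−labial], [−strident], [−nasal], [+voice], so none of the listed features separates them. (They do differ in [sonorant] and [dorsal], which are not among the given features.) Every other pair in the inventory differs on at least one listed feature.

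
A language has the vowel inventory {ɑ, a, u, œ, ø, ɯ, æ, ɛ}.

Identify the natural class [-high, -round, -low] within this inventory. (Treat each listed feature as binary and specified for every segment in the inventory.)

First, the [-high] segments are /ɑ, a, œ, ø, æ, ɛ/.
Among these, [-round] gives /ɑ, a, æ, ɛ/.
Then [-low] leaves /ɛ/.

ɛ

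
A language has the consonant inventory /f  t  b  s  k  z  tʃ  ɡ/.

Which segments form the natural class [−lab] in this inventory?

t, s, k, z, tʃ, ɡ

The feature [labial] marks segments articulated with one or both lips. In this inventory /t, s, k, z, tʃ, ɡ/ lack that property, so they are [−labial]; /f, b/ are [+labial].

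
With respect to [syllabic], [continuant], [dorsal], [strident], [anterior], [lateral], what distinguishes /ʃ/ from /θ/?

/ʃ/ (voiceless postalveolar fricative) and /θ/ (voiceless dental fricative) agree on [-syllabic], [+continuant], [-dorsal], [-lateral]. They differ on [strident] (/ʃ/ [+], /θ/ [-]), [anterior] (/ʃ/ [-], /θ/ [+]).

[strident], [anterior]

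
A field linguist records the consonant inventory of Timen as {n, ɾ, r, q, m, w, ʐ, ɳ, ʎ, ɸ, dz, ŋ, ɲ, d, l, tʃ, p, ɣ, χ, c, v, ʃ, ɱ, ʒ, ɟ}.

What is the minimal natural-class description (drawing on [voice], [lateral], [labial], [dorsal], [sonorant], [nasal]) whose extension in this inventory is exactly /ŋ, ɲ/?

/ŋ, ɲ/ are all [+nasal], [+dorsal], and no other segment in the inventory matches both values. Dropping any one of them over-generates: [+dorsal] alone would also admit /q, w, ʎ, ɣ, …/; [+nasal] alone would also admit /n, m, ɳ, ɱ/. No other single listed feature picks out exactly this set either, so fewer than two features will not do.

[+nasal, +dorsal]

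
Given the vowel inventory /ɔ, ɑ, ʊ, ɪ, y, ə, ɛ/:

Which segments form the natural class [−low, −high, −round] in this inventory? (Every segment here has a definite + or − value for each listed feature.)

First, the [−low] segments are /ɔ, ʊ, ɪ, y, ə, ɛ/.
Within that set, [−high] gives /ɔ, ə, ɛ/.
Of those, [−round] leaves /ə, ɛ/.

ə, ɛ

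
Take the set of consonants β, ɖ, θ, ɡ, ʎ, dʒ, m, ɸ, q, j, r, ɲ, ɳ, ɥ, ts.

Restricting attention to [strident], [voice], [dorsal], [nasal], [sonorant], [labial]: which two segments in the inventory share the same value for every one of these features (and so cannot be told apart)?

ʎ, j

Both /ʎ/ and /j/ are [−strident], [+voice], [+dorsal], [−nasal], [+sonorant], [−labial]. Since the list omits [lateral] — which does distinguish the palatal lateral approximant from the palatal glide — this pair collapses; all other pairs remain distinct.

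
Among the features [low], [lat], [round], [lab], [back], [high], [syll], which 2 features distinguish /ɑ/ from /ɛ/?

The two segments share [−lateral], [−round], [−labial], [−high], [+syllabic]. The only features from the list on which they differ: /ɑ/ is [+low] while /ɛ/ is [−low]; /ɑ/ is [+back] while /ɛ/ is [−back].

[low], [back]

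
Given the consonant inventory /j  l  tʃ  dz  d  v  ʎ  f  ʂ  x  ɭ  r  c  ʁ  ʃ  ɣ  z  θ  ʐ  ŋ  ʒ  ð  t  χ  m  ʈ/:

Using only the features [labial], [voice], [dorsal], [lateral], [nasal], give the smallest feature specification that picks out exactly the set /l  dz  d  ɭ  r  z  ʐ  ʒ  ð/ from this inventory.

[+voice, −labial, −dorsal]

/l, dz, d, ɭ, r, z, ʐ, ʒ, ð/ are all [+voice], [−labial], [−dorsal], and no other segment in the inventory matches all three values. Dropping any one of them over-generates: [−labial, −dorsal] alone would also admit /tʃ, ʂ, ʃ, θ, …/; [+voice, −dorsal] alone would also admit /v, m/; [+voice, −labial] alone would also admit /j, ʎ, ʁ, ɣ, …/. No other combination of two listed features picks out exactly this set either, so fewer than three features will not do.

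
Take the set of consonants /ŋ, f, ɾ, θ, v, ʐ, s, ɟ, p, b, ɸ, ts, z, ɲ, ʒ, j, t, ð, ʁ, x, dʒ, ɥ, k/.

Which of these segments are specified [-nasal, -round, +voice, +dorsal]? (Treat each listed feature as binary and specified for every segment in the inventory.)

Checking each segment against [-nasal], [-round], [+voice], [+dorsal]: /ɟ/ (voiced palatal stop), /j/ (palatal glide), /ʁ/ (voiced uvular fricative) satisfy every feature; every other segment in the inventory fails at least one.

ɟ, j, ʁ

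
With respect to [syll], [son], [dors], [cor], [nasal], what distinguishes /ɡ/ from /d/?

/ɡ/ is the voiced velar stop and /d/ is the voiced alveolar stop. Both are [−syllabic], [−sonorant], [−nasal]. /ɡ/ is [−coronal] while /d/ is [+coronal]; /ɡ/ is [+dorsal] while /d/ is [−dorsal], so the distinguishing features are [coronal], [dorsal].

[coronal], [dorsal]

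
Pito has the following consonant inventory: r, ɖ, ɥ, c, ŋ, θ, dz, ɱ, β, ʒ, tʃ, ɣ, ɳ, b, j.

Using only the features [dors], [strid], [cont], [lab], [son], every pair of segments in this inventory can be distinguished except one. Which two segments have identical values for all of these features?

Both /tʃ/ and /dz/ are [−dorsal], [+strident], [−continuant], [−labial], [−sonorant]. Since the list omits [voice], [anterior] and [distributed] — which do distinguish the voiceless postalveolar affricate from the voiced alveolar affricate — this pair collapses; all other pairs remain distinct.

tʃ, dz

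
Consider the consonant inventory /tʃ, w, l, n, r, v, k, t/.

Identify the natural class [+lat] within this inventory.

l

The feature [lateral] marks segments produced with airflow around the side(s) of the tongue. In this inventory /l/ has that property, so it is [+lateral]; /tʃ, w, n, r, v, k, t/ are [−lateral].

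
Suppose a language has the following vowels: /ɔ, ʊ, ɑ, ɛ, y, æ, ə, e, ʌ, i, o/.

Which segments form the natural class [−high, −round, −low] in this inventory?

Eliminate segments failing any feature: /ɔ, o/ are [+round]; /ʊ, y, i/ are [+high]; /ɑ, æ/ are [+low]. The remaining /ɛ, ə, e, ʌ/ satisfy [−high], [−round], [−low].

ɛ, ə, e, ʌ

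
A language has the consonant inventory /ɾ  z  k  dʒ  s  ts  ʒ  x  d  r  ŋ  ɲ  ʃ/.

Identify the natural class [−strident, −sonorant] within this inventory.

First, the [−strident] segments are /ɾ, k, x, d, r, ŋ, ɲ/.
Intersecting with [−sonorant] leaves /k, x, d/.

k, x, d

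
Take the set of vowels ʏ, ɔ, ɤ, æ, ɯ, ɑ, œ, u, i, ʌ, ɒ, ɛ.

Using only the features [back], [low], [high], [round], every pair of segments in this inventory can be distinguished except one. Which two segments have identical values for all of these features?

Both /ɤ/ and /ʌ/ are [+back], [−low], [−high], [−round]. Since the list omits [tense] — which does distinguish the mid back unrounded tense vowel from the mid back unrounded lax vowel — this pair collapses; all other pairs remain distinct.

ɤ, ʌ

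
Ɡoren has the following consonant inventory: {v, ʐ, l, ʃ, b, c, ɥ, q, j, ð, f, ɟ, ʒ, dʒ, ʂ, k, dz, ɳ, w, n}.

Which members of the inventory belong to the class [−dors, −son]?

v, ʐ, ʃ, b, ð, f, ʒ, dʒ, ʂ, dz

Checking each segment against [−dorsal], [−sonorant]: /v/ (voiced labiodental fricative), /ʐ/ (voiced retroflex fricative), /ʃ/ (voiceless postalveolar fricative), /b/ (voiced bilabial stop), /ð/ (voiced dental fricative), /f/ (voiceless labiodental fricative), among others, satisfy every feature; every other segment in the inventory fails at least one.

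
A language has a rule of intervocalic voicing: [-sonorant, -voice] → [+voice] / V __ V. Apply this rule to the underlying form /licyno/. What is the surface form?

[liɟyno]

/c/ satisfies [-sonorant, -voice] and sits in V __ V. The [+voice] counterpart of the voiceless palatal stop is /ɟ/. Other segments in /licyno/ either fail the structural description or are not in the environment, so the surface form is [liɟyno].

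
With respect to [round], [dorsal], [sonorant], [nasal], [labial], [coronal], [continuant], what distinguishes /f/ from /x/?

/f/ (voiceless labiodental fricative) and /x/ (voiceless velar fricative) agree on [−round], [−sonorant], [−nasal], [−coronal], [+continuant]. They differ on [labial] (/f/ [+], /x/ [−]), [dorsal] (/f/ [−], /x/ [+]).

[labial], [dorsal]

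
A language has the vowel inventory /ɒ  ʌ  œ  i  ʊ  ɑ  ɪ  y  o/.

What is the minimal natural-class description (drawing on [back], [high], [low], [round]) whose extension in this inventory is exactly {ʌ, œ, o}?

/ʌ, œ, o/ are all [−high], [−low], and no other segment in the inventory matches both values. Dropping any one of them over-generates: [−low] alone would also admit /i, ʊ, ɪ, y/; [−high] alone would also admit /ɒ, ɑ/. No other single listed feature picks out exactly this set either, so fewer than two features will not do.

[−high, −low]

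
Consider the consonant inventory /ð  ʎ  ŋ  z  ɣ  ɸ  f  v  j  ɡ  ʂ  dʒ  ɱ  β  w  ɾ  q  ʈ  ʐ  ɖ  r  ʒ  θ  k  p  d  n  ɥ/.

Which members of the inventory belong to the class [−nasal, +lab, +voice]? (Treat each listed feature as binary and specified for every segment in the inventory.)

v, β, w, ɥ

Eliminate segments failing any feature: /ð, ʎ, z, ɣ, j, ɡ, ʂ, dʒ, ɾ, q, ʈ, ʐ, ɖ, r, ʒ, θ, k, d/ are [−labial]; /ŋ, ɱ, n/ are [+nasal]; /ɸ, f, p/ are [−voice]. The remaining /v, β, w, ɥ/ satisfy [−nasal], [+labial], [+voice].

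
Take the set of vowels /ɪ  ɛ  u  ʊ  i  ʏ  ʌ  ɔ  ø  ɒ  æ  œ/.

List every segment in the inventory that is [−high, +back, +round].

Among the inventory, the [−high] segments are /ɛ, ʌ, ɔ, ø, ɒ, æ, œ/.
Intersecting with [+back] gives /ʌ, ɔ, ɒ/.
Within that set, [+round] leaves /ɔ, ɒ/.

ɔ, ɒ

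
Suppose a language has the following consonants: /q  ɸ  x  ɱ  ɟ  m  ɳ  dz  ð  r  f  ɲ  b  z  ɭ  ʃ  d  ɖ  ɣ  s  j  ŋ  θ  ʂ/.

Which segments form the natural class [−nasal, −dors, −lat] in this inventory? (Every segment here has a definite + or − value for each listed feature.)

Among the inventory, the [−nasal] segments are /q, ɸ, x, ɟ, dz, ð, r, f, b, z, ɭ, ʃ, d, ɖ, ɣ, s, j, θ, ʂ/.
Then [−dorsal] gives /ɸ, dz, ð, r, f, b, z, ɭ, ʃ, d, ɖ, s, θ, ʂ/.
Within that set, [−lateral] leaves /ɸ, dz, ð, r, f, b, z, ʃ, d, ɖ, s, θ, ʂ/.

ɸ, dz, ð, r, f, b, z, ʃ, d, ɖ, s, θ, ʂ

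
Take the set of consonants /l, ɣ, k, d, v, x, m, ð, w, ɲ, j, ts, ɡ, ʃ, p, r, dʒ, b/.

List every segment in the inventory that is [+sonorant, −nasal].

l, w, j, r

Eliminate segments failing any feature: /ɣ, k, d, v, x, ð, ts, ɡ, ʃ, p, dʒ, b/ are [−sonorant]; /m, ɲ/ are [+nasal]. The remaining /l, w, j, r/ satisfy [+sonorant], [−nasal].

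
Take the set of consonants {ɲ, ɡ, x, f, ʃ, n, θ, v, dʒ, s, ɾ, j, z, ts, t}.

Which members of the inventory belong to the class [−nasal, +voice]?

Checking each segment against [−nasal], [+voice]: /ɡ/ (voiced velar stop), /v/ (voiced labiodental fricative), /dʒ/ (voiced postalveolar affricate), /ɾ/ (alveolar tap), /j/ (palatal glide), /z/ (voiced alveolar fricative) satisfy every feature; every other segment in the inventory fails at least one.

ɡ, v, dʒ, ɾ, j, z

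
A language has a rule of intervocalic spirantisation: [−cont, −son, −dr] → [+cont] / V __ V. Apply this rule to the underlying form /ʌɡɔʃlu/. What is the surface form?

Only /ɡ/ occurs between two vowels (/ʌ/ __ /ɔ/) and matches the structural description. It is a voiced velar stop, so [−cont, −son, −dr] holds; changing it to [+continuant] with all other features held fixed yields /ɣ/ (voiced velar fricative). No other segment meets both the structural description and the environment, so the output is [ʌɣɔʃlu].

[ʌɣɔʃlu]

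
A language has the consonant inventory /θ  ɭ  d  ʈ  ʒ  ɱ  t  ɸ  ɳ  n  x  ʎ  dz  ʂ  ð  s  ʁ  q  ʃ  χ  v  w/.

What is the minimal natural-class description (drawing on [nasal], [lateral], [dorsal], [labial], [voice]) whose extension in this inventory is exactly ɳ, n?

/ɳ, n/ are all [+nasal], [-labial], and no other segment in the inventory matches both values. Dropping any one of them over-generates: [-labial] alone would also admit /θ, ɭ, d, ʈ, …/; [+nasal] alone would also admit /ɱ/. No other single listed feature picks out exactly this set either, so fewer than two features will not do.

[+nasal, -labial]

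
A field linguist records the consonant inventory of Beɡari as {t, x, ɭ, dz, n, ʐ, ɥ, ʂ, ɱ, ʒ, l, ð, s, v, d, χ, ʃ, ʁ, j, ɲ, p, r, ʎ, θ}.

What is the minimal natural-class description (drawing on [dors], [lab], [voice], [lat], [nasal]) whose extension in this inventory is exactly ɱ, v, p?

/ɱ, v, p/ are all [+labial], [-dorsal], and no other segment in the inventory matches both values. Dropping any one of them over-generates: [-dorsal] alone would also admit /t, ɭ, dz, n, …/; [+labial] alone would also admit /ɥ/. No other single listed feature picks out exactly this set either, so fewer than two features will not do.

[+lab, -dors]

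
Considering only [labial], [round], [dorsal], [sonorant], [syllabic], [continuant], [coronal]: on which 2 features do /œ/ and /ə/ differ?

[labial], [round]

/œ/ is the mid front rounded lax vowel and /ə/ is the mid central vowel (schwa). Both are [+dorsal], [+sonorant], [+syllabic], [+continuant], [−coronal]. /œ/ is [+labial] while /ə/ is [−labial]; /œ/ is [+round] while /ə/ is [−round], so the distinguishing features are [labial], [round].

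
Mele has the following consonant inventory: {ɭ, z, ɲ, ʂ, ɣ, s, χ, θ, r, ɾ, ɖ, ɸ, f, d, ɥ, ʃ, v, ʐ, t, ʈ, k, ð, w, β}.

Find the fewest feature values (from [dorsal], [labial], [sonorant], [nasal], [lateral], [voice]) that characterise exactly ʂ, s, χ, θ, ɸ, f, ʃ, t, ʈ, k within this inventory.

[−voice]

/ʂ, s, χ, θ, ɸ, f, ʃ, t, ʈ, k/ are exactly the [−voice] segments in the inventory, so a single feature suffices.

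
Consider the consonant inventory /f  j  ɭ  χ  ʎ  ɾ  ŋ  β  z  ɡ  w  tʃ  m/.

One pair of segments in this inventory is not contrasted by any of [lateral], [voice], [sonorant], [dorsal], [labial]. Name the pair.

j, ŋ

Both /j/ and /ŋ/ are [−lateral], [+voice], [+sonorant], [+dorsal], [−labial]. Since the list omits [nasal], [continuant] and [back] — which do distinguish the palatal glide from the velar nasal — this pair collapses; all other pairs remain distinct.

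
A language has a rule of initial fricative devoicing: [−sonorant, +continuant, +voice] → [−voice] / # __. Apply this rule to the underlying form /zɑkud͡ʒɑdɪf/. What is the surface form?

The only segment in the rule's environment that also matches [−sonorant, +continuant, +voice] is /z/. Applying [−voice] turns the voiced alveolar fricative into /s/ (voiceless alveolar fricative), giving [sɑkud͡ʒɑdɪf].

[sɑkud͡ʒɑdɪf]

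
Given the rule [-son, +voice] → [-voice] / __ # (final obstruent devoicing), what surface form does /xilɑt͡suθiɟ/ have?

[xilɑt͡suθic]

/ɟ/ satisfies [-son, +voice] and sits in __ #. The [-voice] counterpart of the voiced palatal stop is /c/. Other segments in /xilɑt͡suθiɟ/ either fail the structural description or are not in the environment, so the surface form is [xilɑt͡suθic].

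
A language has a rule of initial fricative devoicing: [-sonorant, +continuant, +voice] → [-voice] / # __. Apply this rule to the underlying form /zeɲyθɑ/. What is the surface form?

[seɲyθɑ]

/z/ satisfies [-sonorant, +continuant, +voice] and sits in # __. The [-voice] counterpart of the voiced alveolar fricative is /s/. Other segments in /zeɲyθɑ/ either fail the structural description or are not in the environment, so the surface form is [seɲyθɑ].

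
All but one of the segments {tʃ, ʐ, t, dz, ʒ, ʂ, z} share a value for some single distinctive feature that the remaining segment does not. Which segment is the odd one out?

[strident] groups all but one: /ʐ, ʂ, z, dz, ʒ, tʃ/ share [+strident] while /t/ (voiceless alveolar stop) alone is [−strident]. Removing any other segment would not leave a single-feature class that excludes it.

t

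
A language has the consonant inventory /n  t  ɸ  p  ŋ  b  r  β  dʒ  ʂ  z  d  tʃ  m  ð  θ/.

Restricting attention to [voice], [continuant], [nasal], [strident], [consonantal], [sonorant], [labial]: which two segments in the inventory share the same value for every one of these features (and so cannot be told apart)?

/n/ (alveolar nasal) and /ŋ/ (velar nasal) are both [+voice], [−continuant], [+nasal], [−strident], [+consonantal], [+sonorant], [−labial], so none of the listed features separates them. (They do differ in [coronal] and [dorsal], which are not among the given features.) Every other pair in the inventory differs on at least one listed feature.

n, ŋ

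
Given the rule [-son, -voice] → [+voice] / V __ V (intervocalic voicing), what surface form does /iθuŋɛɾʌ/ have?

[iðuŋɛɾʌ]

/θ/ satisfies [-son, -voice] and sits in V __ V. The [+voice] counterpart of the voiceless dental fricative is /ð/. Other segments in /iθuŋɛɾʌ/ either fail the structural description or are not in the environment, so the surface form is [iðuŋɛɾʌ].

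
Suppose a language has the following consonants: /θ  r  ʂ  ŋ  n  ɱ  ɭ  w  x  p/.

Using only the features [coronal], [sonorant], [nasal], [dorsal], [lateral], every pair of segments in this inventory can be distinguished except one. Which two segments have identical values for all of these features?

θ, ʂ

On the given features, /θ/ and /ʂ/ have an identical profile: [+coronal], [-sonorant], [-nasal], [-dorsal], [-lateral]. No other two segments in the inventory coincide on all 5 features. (They do differ in [strident], [anterior] and [distributed], which are not among the given features.)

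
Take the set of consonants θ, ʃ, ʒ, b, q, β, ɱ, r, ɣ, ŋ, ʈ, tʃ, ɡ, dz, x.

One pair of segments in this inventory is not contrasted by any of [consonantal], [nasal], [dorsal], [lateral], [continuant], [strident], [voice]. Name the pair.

β, r

Both /β/ and /r/ are [+consonantal], [-nasal], [-dorsal], [-lateral], [+continuant], [-strident], [+voice]. Since the list omits [sonorant], [labial] and [coronal] — which do distinguish the voiced bilabial fricative from the alveolar trill — this pair collapses; all other pairs remain distinct.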